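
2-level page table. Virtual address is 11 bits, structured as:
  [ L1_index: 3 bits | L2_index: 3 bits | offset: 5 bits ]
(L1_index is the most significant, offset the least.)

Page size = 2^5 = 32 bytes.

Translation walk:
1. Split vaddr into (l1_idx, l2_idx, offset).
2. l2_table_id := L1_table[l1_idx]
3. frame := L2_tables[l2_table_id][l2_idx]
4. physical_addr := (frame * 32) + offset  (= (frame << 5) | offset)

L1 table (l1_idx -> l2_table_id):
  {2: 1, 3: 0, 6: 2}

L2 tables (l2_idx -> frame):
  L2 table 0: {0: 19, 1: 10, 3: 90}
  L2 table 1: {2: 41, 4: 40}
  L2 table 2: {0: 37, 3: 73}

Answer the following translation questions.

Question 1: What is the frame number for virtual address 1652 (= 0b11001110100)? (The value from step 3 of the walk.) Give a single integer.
vaddr = 1652: l1_idx=6, l2_idx=3
L1[6] = 2; L2[2][3] = 73

Answer: 73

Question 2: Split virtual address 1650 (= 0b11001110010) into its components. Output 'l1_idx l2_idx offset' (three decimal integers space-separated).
vaddr = 1650 = 0b11001110010
  top 3 bits -> l1_idx = 6
  next 3 bits -> l2_idx = 3
  bottom 5 bits -> offset = 18

Answer: 6 3 18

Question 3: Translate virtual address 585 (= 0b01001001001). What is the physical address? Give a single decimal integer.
vaddr = 585 = 0b01001001001
Split: l1_idx=2, l2_idx=2, offset=9
L1[2] = 1
L2[1][2] = 41
paddr = 41 * 32 + 9 = 1321

Answer: 1321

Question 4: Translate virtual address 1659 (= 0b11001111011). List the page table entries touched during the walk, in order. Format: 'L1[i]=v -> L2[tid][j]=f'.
Answer: L1[6]=2 -> L2[2][3]=73

Derivation:
vaddr = 1659 = 0b11001111011
Split: l1_idx=6, l2_idx=3, offset=27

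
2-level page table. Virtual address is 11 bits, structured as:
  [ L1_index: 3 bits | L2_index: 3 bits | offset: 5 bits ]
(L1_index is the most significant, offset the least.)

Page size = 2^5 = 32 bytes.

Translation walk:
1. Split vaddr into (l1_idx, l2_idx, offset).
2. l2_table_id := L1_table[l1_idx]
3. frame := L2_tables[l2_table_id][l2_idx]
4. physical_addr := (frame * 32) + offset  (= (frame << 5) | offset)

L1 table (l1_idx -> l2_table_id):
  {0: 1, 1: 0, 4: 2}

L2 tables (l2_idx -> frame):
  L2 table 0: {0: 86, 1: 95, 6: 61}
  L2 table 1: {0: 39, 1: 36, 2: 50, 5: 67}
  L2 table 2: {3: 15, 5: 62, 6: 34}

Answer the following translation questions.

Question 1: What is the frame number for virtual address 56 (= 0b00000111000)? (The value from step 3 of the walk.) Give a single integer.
vaddr = 56: l1_idx=0, l2_idx=1
L1[0] = 1; L2[1][1] = 36

Answer: 36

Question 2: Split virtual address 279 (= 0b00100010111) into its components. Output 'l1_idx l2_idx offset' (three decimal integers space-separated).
vaddr = 279 = 0b00100010111
  top 3 bits -> l1_idx = 1
  next 3 bits -> l2_idx = 0
  bottom 5 bits -> offset = 23

Answer: 1 0 23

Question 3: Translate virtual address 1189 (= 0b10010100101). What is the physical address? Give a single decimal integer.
Answer: 1989

Derivation:
vaddr = 1189 = 0b10010100101
Split: l1_idx=4, l2_idx=5, offset=5
L1[4] = 2
L2[2][5] = 62
paddr = 62 * 32 + 5 = 1989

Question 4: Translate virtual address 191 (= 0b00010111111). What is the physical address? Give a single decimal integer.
Answer: 2175

Derivation:
vaddr = 191 = 0b00010111111
Split: l1_idx=0, l2_idx=5, offset=31
L1[0] = 1
L2[1][5] = 67
paddr = 67 * 32 + 31 = 2175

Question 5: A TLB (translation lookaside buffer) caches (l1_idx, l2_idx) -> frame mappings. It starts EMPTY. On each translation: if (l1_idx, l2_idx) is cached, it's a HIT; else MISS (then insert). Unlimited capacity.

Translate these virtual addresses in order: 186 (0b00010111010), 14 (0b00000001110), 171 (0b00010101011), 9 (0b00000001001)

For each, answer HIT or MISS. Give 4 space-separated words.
Answer: MISS MISS HIT HIT

Derivation:
vaddr=186: (0,5) not in TLB -> MISS, insert
vaddr=14: (0,0) not in TLB -> MISS, insert
vaddr=171: (0,5) in TLB -> HIT
vaddr=9: (0,0) in TLB -> HIT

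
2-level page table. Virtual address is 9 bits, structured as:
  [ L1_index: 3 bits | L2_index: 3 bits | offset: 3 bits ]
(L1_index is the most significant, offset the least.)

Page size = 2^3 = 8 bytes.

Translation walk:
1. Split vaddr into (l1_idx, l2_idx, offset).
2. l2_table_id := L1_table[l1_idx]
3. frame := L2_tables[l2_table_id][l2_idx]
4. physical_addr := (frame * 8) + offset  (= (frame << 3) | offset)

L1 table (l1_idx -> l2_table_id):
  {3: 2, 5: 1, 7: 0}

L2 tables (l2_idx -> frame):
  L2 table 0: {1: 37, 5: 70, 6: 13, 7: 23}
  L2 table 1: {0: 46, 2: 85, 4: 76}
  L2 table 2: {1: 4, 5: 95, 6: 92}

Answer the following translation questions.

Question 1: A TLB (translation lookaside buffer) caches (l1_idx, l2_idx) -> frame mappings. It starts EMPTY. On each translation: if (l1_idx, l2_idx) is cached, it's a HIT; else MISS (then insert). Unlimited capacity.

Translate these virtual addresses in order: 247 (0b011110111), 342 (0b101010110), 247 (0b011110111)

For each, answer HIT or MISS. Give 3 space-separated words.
vaddr=247: (3,6) not in TLB -> MISS, insert
vaddr=342: (5,2) not in TLB -> MISS, insert
vaddr=247: (3,6) in TLB -> HIT

Answer: MISS MISS HIT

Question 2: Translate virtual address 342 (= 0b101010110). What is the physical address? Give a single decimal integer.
Answer: 686

Derivation:
vaddr = 342 = 0b101010110
Split: l1_idx=5, l2_idx=2, offset=6
L1[5] = 1
L2[1][2] = 85
paddr = 85 * 8 + 6 = 686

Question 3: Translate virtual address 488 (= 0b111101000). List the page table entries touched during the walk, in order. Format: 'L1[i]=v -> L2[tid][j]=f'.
Answer: L1[7]=0 -> L2[0][5]=70

Derivation:
vaddr = 488 = 0b111101000
Split: l1_idx=7, l2_idx=5, offset=0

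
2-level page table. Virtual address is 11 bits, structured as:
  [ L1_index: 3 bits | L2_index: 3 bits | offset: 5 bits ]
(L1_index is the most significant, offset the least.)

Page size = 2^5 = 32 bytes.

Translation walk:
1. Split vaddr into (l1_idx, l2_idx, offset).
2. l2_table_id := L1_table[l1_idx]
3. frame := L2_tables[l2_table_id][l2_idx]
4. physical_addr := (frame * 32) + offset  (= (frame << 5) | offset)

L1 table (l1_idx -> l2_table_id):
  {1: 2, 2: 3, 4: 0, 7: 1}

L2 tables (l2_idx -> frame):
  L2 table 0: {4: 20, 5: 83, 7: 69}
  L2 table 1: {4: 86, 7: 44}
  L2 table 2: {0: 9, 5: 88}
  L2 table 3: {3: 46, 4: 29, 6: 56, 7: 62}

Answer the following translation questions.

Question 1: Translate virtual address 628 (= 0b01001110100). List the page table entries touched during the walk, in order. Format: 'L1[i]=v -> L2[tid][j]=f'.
Answer: L1[2]=3 -> L2[3][3]=46

Derivation:
vaddr = 628 = 0b01001110100
Split: l1_idx=2, l2_idx=3, offset=20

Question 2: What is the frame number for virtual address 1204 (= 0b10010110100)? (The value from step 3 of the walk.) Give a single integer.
Answer: 83

Derivation:
vaddr = 1204: l1_idx=4, l2_idx=5
L1[4] = 0; L2[0][5] = 83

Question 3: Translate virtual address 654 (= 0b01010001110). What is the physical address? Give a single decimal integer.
Answer: 942

Derivation:
vaddr = 654 = 0b01010001110
Split: l1_idx=2, l2_idx=4, offset=14
L1[2] = 3
L2[3][4] = 29
paddr = 29 * 32 + 14 = 942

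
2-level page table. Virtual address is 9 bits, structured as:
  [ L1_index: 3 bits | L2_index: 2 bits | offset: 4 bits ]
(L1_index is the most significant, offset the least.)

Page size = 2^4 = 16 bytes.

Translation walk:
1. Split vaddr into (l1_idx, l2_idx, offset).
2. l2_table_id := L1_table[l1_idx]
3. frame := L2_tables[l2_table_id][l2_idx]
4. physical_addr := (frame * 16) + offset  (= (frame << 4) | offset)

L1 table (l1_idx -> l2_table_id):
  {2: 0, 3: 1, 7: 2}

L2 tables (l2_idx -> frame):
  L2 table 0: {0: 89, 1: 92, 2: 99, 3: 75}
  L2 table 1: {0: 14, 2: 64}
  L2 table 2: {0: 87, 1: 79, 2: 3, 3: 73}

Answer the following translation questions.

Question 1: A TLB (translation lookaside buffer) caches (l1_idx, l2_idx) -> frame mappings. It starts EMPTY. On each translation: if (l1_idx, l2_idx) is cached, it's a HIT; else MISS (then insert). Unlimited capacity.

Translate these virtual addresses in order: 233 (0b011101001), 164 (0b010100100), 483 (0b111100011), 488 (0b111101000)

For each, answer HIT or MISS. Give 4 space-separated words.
Answer: MISS MISS MISS HIT

Derivation:
vaddr=233: (3,2) not in TLB -> MISS, insert
vaddr=164: (2,2) not in TLB -> MISS, insert
vaddr=483: (7,2) not in TLB -> MISS, insert
vaddr=488: (7,2) in TLB -> HIT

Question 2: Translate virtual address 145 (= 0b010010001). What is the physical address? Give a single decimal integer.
Answer: 1473

Derivation:
vaddr = 145 = 0b010010001
Split: l1_idx=2, l2_idx=1, offset=1
L1[2] = 0
L2[0][1] = 92
paddr = 92 * 16 + 1 = 1473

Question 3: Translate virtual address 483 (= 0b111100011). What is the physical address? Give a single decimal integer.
Answer: 51

Derivation:
vaddr = 483 = 0b111100011
Split: l1_idx=7, l2_idx=2, offset=3
L1[7] = 2
L2[2][2] = 3
paddr = 3 * 16 + 3 = 51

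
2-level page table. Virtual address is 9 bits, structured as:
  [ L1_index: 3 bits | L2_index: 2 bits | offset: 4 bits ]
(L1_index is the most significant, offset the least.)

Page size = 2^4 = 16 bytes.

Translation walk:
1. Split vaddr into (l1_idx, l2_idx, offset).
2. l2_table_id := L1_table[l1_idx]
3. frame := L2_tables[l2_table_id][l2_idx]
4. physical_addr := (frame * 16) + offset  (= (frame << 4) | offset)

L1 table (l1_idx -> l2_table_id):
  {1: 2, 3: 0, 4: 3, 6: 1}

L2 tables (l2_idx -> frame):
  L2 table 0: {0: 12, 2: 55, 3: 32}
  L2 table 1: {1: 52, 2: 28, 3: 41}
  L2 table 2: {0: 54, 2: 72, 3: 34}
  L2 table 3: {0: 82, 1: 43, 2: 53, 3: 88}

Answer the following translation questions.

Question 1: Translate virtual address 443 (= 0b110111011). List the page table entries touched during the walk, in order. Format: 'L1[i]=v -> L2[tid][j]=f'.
Answer: L1[6]=1 -> L2[1][3]=41

Derivation:
vaddr = 443 = 0b110111011
Split: l1_idx=6, l2_idx=3, offset=11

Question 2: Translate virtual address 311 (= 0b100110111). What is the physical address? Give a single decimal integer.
vaddr = 311 = 0b100110111
Split: l1_idx=4, l2_idx=3, offset=7
L1[4] = 3
L2[3][3] = 88
paddr = 88 * 16 + 7 = 1415

Answer: 1415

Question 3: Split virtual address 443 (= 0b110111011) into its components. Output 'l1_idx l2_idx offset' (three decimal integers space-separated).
vaddr = 443 = 0b110111011
  top 3 bits -> l1_idx = 6
  next 2 bits -> l2_idx = 3
  bottom 4 bits -> offset = 11

Answer: 6 3 11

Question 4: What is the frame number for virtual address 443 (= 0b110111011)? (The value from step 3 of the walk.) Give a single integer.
Answer: 41

Derivation:
vaddr = 443: l1_idx=6, l2_idx=3
L1[6] = 1; L2[1][3] = 41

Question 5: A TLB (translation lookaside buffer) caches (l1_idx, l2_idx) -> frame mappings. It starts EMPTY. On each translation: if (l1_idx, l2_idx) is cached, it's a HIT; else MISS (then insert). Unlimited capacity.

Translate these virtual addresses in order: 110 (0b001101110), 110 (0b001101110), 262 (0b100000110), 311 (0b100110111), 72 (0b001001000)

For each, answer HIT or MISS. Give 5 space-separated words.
vaddr=110: (1,2) not in TLB -> MISS, insert
vaddr=110: (1,2) in TLB -> HIT
vaddr=262: (4,0) not in TLB -> MISS, insert
vaddr=311: (4,3) not in TLB -> MISS, insert
vaddr=72: (1,0) not in TLB -> MISS, insert

Answer: MISS HIT MISS MISS MISS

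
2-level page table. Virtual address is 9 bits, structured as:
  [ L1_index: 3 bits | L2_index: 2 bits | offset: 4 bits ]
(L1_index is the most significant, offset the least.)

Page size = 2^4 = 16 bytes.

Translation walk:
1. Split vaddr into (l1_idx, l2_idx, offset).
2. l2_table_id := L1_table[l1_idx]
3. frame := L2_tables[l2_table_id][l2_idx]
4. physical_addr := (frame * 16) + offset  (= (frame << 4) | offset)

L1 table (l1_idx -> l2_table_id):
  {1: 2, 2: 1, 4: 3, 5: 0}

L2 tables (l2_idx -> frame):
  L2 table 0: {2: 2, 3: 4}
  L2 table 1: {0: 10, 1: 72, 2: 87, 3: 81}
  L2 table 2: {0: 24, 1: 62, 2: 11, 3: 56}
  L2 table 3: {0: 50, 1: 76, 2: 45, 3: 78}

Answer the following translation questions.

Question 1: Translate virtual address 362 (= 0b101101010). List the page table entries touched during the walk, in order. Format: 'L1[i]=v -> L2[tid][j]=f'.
vaddr = 362 = 0b101101010
Split: l1_idx=5, l2_idx=2, offset=10

Answer: L1[5]=0 -> L2[0][2]=2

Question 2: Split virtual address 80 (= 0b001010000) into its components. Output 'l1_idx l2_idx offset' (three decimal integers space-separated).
Answer: 1 1 0

Derivation:
vaddr = 80 = 0b001010000
  top 3 bits -> l1_idx = 1
  next 2 bits -> l2_idx = 1
  bottom 4 bits -> offset = 0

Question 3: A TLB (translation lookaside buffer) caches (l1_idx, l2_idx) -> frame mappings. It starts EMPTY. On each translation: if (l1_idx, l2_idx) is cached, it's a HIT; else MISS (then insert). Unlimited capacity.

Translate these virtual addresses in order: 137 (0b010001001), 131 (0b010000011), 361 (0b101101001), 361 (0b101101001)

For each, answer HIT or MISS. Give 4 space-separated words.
vaddr=137: (2,0) not in TLB -> MISS, insert
vaddr=131: (2,0) in TLB -> HIT
vaddr=361: (5,2) not in TLB -> MISS, insert
vaddr=361: (5,2) in TLB -> HIT

Answer: MISS HIT MISS HIT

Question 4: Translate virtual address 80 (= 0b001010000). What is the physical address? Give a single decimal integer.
vaddr = 80 = 0b001010000
Split: l1_idx=1, l2_idx=1, offset=0
L1[1] = 2
L2[2][1] = 62
paddr = 62 * 16 + 0 = 992

Answer: 992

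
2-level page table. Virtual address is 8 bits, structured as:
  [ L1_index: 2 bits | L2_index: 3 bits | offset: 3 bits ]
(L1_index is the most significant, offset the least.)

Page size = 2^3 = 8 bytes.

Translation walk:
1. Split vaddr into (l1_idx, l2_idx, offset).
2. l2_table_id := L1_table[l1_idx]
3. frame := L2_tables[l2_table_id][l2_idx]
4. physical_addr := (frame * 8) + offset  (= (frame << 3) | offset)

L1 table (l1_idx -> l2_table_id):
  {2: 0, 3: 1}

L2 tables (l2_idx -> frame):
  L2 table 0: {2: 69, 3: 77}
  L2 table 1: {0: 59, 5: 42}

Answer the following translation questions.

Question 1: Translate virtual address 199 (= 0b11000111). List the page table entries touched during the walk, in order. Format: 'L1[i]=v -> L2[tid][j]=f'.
vaddr = 199 = 0b11000111
Split: l1_idx=3, l2_idx=0, offset=7

Answer: L1[3]=1 -> L2[1][0]=59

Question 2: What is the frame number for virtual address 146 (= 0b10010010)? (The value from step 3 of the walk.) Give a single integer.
Answer: 69

Derivation:
vaddr = 146: l1_idx=2, l2_idx=2
L1[2] = 0; L2[0][2] = 69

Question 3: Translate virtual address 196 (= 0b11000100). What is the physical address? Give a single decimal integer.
Answer: 476

Derivation:
vaddr = 196 = 0b11000100
Split: l1_idx=3, l2_idx=0, offset=4
L1[3] = 1
L2[1][0] = 59
paddr = 59 * 8 + 4 = 476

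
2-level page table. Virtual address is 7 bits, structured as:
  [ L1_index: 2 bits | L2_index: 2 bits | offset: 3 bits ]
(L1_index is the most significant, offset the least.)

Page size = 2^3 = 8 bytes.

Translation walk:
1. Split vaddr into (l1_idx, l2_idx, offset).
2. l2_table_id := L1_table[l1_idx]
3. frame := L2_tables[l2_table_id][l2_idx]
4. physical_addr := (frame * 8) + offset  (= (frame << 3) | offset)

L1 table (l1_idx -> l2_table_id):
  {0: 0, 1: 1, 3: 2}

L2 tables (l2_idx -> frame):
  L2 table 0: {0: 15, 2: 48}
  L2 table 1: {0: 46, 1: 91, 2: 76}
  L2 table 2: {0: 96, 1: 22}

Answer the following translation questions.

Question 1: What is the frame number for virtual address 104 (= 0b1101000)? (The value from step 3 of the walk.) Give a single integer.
Answer: 22

Derivation:
vaddr = 104: l1_idx=3, l2_idx=1
L1[3] = 2; L2[2][1] = 22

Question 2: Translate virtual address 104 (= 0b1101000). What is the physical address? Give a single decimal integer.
vaddr = 104 = 0b1101000
Split: l1_idx=3, l2_idx=1, offset=0
L1[3] = 2
L2[2][1] = 22
paddr = 22 * 8 + 0 = 176

Answer: 176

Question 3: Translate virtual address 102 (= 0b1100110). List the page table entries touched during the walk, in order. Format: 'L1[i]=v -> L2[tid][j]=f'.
vaddr = 102 = 0b1100110
Split: l1_idx=3, l2_idx=0, offset=6

Answer: L1[3]=2 -> L2[2][0]=96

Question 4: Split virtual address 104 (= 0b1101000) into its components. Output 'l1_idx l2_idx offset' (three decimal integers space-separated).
vaddr = 104 = 0b1101000
  top 2 bits -> l1_idx = 3
  next 2 bits -> l2_idx = 1
  bottom 3 bits -> offset = 0

Answer: 3 1 0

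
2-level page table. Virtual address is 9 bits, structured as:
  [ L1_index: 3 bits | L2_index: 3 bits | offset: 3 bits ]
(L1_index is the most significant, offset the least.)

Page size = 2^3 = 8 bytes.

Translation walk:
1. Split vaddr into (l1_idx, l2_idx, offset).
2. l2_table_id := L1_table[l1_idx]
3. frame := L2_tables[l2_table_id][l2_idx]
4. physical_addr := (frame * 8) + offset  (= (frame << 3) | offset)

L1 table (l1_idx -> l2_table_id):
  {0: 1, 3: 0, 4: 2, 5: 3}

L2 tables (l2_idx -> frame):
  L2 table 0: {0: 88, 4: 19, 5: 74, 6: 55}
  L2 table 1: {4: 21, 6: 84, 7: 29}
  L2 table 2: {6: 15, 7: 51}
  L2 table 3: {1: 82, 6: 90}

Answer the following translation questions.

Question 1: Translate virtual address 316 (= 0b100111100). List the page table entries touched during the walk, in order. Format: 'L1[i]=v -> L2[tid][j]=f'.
Answer: L1[4]=2 -> L2[2][7]=51

Derivation:
vaddr = 316 = 0b100111100
Split: l1_idx=4, l2_idx=7, offset=4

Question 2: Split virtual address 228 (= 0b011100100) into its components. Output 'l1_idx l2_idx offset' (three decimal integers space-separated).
Answer: 3 4 4

Derivation:
vaddr = 228 = 0b011100100
  top 3 bits -> l1_idx = 3
  next 3 bits -> l2_idx = 4
  bottom 3 bits -> offset = 4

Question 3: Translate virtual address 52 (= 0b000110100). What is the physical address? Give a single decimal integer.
vaddr = 52 = 0b000110100
Split: l1_idx=0, l2_idx=6, offset=4
L1[0] = 1
L2[1][6] = 84
paddr = 84 * 8 + 4 = 676

Answer: 676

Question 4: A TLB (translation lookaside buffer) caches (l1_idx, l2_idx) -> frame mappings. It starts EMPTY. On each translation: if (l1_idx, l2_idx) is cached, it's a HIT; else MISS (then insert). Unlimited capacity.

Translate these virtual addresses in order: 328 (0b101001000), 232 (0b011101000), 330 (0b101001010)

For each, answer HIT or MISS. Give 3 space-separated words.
vaddr=328: (5,1) not in TLB -> MISS, insert
vaddr=232: (3,5) not in TLB -> MISS, insert
vaddr=330: (5,1) in TLB -> HIT

Answer: MISS MISS HIT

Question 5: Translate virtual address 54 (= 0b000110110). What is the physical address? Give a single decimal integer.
vaddr = 54 = 0b000110110
Split: l1_idx=0, l2_idx=6, offset=6
L1[0] = 1
L2[1][6] = 84
paddr = 84 * 8 + 6 = 678

Answer: 678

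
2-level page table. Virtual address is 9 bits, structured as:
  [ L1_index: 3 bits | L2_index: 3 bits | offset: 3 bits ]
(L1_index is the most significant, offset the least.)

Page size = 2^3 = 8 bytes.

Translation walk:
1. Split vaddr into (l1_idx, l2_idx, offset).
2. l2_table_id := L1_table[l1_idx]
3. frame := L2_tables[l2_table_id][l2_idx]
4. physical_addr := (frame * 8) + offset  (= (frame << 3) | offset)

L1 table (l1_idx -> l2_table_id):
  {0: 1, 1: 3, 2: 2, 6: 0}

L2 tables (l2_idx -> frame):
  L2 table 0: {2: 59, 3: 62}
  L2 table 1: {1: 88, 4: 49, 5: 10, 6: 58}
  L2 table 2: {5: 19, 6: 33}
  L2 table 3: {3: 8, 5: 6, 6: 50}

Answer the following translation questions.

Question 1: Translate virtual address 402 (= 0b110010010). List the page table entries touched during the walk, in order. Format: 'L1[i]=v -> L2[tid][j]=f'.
vaddr = 402 = 0b110010010
Split: l1_idx=6, l2_idx=2, offset=2

Answer: L1[6]=0 -> L2[0][2]=59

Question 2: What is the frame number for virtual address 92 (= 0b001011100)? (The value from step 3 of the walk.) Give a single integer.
vaddr = 92: l1_idx=1, l2_idx=3
L1[1] = 3; L2[3][3] = 8

Answer: 8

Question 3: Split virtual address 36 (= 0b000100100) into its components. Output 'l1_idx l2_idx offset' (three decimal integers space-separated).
vaddr = 36 = 0b000100100
  top 3 bits -> l1_idx = 0
  next 3 bits -> l2_idx = 4
  bottom 3 bits -> offset = 4

Answer: 0 4 4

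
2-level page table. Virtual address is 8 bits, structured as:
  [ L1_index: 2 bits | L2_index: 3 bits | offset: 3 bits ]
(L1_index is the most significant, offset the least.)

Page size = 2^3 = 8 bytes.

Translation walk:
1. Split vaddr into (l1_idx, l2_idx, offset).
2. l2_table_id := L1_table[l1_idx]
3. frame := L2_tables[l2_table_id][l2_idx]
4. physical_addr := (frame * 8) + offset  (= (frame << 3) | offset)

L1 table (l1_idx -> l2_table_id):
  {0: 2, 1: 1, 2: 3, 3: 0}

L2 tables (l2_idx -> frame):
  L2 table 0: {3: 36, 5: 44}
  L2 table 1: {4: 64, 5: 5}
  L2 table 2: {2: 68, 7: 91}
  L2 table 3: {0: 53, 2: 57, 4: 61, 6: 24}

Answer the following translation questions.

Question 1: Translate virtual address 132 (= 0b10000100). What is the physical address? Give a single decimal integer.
vaddr = 132 = 0b10000100
Split: l1_idx=2, l2_idx=0, offset=4
L1[2] = 3
L2[3][0] = 53
paddr = 53 * 8 + 4 = 428

Answer: 428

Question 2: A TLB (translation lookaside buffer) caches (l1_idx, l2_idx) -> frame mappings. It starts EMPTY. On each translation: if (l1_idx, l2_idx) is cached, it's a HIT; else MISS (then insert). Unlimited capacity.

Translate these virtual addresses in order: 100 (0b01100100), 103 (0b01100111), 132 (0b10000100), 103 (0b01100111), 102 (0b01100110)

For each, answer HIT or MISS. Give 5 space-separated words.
Answer: MISS HIT MISS HIT HIT

Derivation:
vaddr=100: (1,4) not in TLB -> MISS, insert
vaddr=103: (1,4) in TLB -> HIT
vaddr=132: (2,0) not in TLB -> MISS, insert
vaddr=103: (1,4) in TLB -> HIT
vaddr=102: (1,4) in TLB -> HIT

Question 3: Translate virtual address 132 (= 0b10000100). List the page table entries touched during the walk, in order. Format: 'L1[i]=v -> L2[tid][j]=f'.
Answer: L1[2]=3 -> L2[3][0]=53

Derivation:
vaddr = 132 = 0b10000100
Split: l1_idx=2, l2_idx=0, offset=4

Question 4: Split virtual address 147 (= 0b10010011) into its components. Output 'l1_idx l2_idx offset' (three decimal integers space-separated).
Answer: 2 2 3

Derivation:
vaddr = 147 = 0b10010011
  top 2 bits -> l1_idx = 2
  next 3 bits -> l2_idx = 2
  bottom 3 bits -> offset = 3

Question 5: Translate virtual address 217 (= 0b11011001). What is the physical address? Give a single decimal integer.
vaddr = 217 = 0b11011001
Split: l1_idx=3, l2_idx=3, offset=1
L1[3] = 0
L2[0][3] = 36
paddr = 36 * 8 + 1 = 289

Answer: 289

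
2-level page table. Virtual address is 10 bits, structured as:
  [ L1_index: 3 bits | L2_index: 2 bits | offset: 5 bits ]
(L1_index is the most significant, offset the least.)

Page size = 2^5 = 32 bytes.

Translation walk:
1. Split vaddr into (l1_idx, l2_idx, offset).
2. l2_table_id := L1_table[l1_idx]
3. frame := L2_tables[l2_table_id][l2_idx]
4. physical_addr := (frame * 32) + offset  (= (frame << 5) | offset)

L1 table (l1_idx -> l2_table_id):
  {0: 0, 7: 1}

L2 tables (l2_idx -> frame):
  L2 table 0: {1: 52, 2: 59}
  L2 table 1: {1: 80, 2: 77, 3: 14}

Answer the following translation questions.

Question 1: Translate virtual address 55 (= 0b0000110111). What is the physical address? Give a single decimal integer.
Answer: 1687

Derivation:
vaddr = 55 = 0b0000110111
Split: l1_idx=0, l2_idx=1, offset=23
L1[0] = 0
L2[0][1] = 52
paddr = 52 * 32 + 23 = 1687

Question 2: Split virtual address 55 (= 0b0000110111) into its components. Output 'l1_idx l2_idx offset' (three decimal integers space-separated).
vaddr = 55 = 0b0000110111
  top 3 bits -> l1_idx = 0
  next 2 bits -> l2_idx = 1
  bottom 5 bits -> offset = 23

Answer: 0 1 23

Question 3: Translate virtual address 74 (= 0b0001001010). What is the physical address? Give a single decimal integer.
vaddr = 74 = 0b0001001010
Split: l1_idx=0, l2_idx=2, offset=10
L1[0] = 0
L2[0][2] = 59
paddr = 59 * 32 + 10 = 1898

Answer: 1898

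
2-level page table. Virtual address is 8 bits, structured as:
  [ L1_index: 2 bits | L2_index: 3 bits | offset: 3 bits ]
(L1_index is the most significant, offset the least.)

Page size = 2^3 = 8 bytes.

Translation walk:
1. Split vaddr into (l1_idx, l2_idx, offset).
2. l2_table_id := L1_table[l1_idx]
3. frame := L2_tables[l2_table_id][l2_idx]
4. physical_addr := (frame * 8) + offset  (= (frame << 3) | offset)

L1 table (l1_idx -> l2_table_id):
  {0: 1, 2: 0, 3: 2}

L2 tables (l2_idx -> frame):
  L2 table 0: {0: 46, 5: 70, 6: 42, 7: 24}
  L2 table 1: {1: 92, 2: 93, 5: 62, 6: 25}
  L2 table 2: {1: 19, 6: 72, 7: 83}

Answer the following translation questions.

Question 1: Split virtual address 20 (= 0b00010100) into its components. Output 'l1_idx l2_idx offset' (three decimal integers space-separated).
Answer: 0 2 4

Derivation:
vaddr = 20 = 0b00010100
  top 2 bits -> l1_idx = 0
  next 3 bits -> l2_idx = 2
  bottom 3 bits -> offset = 4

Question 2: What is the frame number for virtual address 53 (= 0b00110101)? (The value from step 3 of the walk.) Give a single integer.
Answer: 25

Derivation:
vaddr = 53: l1_idx=0, l2_idx=6
L1[0] = 1; L2[1][6] = 25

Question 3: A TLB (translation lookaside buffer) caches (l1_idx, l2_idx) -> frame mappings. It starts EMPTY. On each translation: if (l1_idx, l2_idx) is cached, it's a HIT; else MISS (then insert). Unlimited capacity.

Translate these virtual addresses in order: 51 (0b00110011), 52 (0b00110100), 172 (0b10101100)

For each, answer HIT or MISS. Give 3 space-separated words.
vaddr=51: (0,6) not in TLB -> MISS, insert
vaddr=52: (0,6) in TLB -> HIT
vaddr=172: (2,5) not in TLB -> MISS, insert

Answer: MISS HIT MISS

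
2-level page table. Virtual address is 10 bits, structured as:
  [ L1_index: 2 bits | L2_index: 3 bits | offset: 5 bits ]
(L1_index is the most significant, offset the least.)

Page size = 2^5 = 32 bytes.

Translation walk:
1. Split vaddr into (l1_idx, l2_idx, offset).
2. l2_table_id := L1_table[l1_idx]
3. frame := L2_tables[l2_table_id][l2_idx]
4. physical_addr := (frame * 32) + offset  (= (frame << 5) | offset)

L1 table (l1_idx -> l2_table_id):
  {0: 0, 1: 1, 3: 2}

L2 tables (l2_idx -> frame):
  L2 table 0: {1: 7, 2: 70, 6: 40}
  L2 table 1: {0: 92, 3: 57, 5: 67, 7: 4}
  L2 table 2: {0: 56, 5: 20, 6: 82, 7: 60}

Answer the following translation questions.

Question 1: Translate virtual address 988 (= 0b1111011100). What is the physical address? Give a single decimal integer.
vaddr = 988 = 0b1111011100
Split: l1_idx=3, l2_idx=6, offset=28
L1[3] = 2
L2[2][6] = 82
paddr = 82 * 32 + 28 = 2652

Answer: 2652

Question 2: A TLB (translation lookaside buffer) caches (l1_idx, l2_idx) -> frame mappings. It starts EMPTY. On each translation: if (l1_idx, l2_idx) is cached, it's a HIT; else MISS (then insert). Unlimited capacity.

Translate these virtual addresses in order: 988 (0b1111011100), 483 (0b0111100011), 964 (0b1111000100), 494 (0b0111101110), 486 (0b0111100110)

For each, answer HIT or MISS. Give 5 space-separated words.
vaddr=988: (3,6) not in TLB -> MISS, insert
vaddr=483: (1,7) not in TLB -> MISS, insert
vaddr=964: (3,6) in TLB -> HIT
vaddr=494: (1,7) in TLB -> HIT
vaddr=486: (1,7) in TLB -> HIT

Answer: MISS MISS HIT HIT HIT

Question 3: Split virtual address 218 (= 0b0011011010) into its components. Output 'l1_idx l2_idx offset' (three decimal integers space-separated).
vaddr = 218 = 0b0011011010
  top 2 bits -> l1_idx = 0
  next 3 bits -> l2_idx = 6
  bottom 5 bits -> offset = 26

Answer: 0 6 26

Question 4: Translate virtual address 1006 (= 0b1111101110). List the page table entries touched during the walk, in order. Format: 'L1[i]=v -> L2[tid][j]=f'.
Answer: L1[3]=2 -> L2[2][7]=60

Derivation:
vaddr = 1006 = 0b1111101110
Split: l1_idx=3, l2_idx=7, offset=14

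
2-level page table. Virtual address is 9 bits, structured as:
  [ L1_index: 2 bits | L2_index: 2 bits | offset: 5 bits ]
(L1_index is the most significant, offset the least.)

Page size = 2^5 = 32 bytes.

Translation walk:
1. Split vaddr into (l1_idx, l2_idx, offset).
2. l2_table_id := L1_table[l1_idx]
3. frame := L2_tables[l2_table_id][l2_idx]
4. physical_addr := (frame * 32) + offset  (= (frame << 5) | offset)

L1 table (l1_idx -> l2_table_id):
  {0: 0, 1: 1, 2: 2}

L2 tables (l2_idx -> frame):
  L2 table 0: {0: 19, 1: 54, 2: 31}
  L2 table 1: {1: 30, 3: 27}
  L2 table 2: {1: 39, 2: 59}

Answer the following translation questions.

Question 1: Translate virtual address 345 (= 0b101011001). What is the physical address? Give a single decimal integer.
Answer: 1913

Derivation:
vaddr = 345 = 0b101011001
Split: l1_idx=2, l2_idx=2, offset=25
L1[2] = 2
L2[2][2] = 59
paddr = 59 * 32 + 25 = 1913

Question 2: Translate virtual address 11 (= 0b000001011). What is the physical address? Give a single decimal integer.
Answer: 619

Derivation:
vaddr = 11 = 0b000001011
Split: l1_idx=0, l2_idx=0, offset=11
L1[0] = 0
L2[0][0] = 19
paddr = 19 * 32 + 11 = 619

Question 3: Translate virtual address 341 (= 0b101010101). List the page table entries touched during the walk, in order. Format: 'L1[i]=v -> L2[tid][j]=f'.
Answer: L1[2]=2 -> L2[2][2]=59

Derivation:
vaddr = 341 = 0b101010101
Split: l1_idx=2, l2_idx=2, offset=21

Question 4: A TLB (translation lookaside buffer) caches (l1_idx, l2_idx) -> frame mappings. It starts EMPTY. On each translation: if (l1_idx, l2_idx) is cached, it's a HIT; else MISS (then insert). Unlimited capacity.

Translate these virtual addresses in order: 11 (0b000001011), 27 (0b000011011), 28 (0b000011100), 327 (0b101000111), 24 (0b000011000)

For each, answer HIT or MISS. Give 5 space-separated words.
Answer: MISS HIT HIT MISS HIT

Derivation:
vaddr=11: (0,0) not in TLB -> MISS, insert
vaddr=27: (0,0) in TLB -> HIT
vaddr=28: (0,0) in TLB -> HIT
vaddr=327: (2,2) not in TLB -> MISS, insert
vaddr=24: (0,0) in TLB -> HIT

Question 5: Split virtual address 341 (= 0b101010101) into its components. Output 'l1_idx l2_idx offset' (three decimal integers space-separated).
vaddr = 341 = 0b101010101
  top 2 bits -> l1_idx = 2
  next 2 bits -> l2_idx = 2
  bottom 5 bits -> offset = 21

Answer: 2 2 21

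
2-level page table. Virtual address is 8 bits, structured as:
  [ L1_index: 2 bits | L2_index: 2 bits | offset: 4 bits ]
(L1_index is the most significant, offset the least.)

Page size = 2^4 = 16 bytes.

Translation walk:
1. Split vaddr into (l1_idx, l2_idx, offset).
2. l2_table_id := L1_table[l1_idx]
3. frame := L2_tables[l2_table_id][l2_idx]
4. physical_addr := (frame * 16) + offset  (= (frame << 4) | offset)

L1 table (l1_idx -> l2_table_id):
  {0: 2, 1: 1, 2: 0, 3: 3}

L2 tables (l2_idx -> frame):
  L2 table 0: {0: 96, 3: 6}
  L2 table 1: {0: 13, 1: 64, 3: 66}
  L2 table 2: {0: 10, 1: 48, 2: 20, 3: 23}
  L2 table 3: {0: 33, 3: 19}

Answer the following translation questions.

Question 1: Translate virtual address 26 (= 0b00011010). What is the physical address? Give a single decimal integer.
vaddr = 26 = 0b00011010
Split: l1_idx=0, l2_idx=1, offset=10
L1[0] = 2
L2[2][1] = 48
paddr = 48 * 16 + 10 = 778

Answer: 778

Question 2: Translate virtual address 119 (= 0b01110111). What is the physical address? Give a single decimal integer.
vaddr = 119 = 0b01110111
Split: l1_idx=1, l2_idx=3, offset=7
L1[1] = 1
L2[1][3] = 66
paddr = 66 * 16 + 7 = 1063

Answer: 1063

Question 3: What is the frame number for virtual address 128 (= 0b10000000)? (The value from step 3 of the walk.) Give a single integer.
Answer: 96

Derivation:
vaddr = 128: l1_idx=2, l2_idx=0
L1[2] = 0; L2[0][0] = 96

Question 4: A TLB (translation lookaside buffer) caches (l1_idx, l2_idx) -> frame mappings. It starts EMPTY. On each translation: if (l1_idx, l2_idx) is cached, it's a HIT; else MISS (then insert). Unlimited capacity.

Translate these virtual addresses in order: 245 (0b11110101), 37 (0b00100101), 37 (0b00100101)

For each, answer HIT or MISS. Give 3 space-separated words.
vaddr=245: (3,3) not in TLB -> MISS, insert
vaddr=37: (0,2) not in TLB -> MISS, insert
vaddr=37: (0,2) in TLB -> HIT

Answer: MISS MISS HIT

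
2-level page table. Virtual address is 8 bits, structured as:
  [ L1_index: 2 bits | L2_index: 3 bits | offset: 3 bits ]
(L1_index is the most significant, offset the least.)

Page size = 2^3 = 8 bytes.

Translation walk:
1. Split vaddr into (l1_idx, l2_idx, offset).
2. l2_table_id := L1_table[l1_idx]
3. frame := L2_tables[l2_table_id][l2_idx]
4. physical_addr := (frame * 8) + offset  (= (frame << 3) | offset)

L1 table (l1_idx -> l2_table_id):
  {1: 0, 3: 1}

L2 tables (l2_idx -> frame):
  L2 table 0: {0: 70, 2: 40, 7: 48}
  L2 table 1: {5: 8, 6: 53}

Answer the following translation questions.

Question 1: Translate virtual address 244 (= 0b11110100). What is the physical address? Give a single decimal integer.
Answer: 428

Derivation:
vaddr = 244 = 0b11110100
Split: l1_idx=3, l2_idx=6, offset=4
L1[3] = 1
L2[1][6] = 53
paddr = 53 * 8 + 4 = 428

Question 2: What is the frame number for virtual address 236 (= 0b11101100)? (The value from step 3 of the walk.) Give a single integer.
vaddr = 236: l1_idx=3, l2_idx=5
L1[3] = 1; L2[1][5] = 8

Answer: 8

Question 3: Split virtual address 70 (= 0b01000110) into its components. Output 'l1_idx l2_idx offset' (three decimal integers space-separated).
vaddr = 70 = 0b01000110
  top 2 bits -> l1_idx = 1
  next 3 bits -> l2_idx = 0
  bottom 3 bits -> offset = 6

Answer: 1 0 6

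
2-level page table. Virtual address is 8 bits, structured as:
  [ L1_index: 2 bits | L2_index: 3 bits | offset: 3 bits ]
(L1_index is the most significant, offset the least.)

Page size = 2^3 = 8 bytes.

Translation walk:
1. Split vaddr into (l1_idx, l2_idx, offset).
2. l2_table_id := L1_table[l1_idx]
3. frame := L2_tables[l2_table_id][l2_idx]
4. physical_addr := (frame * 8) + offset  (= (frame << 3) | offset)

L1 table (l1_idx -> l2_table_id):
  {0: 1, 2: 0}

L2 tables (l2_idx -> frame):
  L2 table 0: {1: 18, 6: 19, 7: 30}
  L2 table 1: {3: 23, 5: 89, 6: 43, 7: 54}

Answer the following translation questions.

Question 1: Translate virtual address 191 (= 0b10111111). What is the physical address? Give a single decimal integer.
Answer: 247

Derivation:
vaddr = 191 = 0b10111111
Split: l1_idx=2, l2_idx=7, offset=7
L1[2] = 0
L2[0][7] = 30
paddr = 30 * 8 + 7 = 247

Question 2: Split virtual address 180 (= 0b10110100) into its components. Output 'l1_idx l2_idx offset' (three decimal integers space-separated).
Answer: 2 6 4

Derivation:
vaddr = 180 = 0b10110100
  top 2 bits -> l1_idx = 2
  next 3 bits -> l2_idx = 6
  bottom 3 bits -> offset = 4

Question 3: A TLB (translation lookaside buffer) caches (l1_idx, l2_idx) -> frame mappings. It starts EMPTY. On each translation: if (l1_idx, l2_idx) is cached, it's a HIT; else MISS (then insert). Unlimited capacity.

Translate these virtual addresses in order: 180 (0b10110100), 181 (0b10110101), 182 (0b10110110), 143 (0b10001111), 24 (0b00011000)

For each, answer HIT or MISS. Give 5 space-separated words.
vaddr=180: (2,6) not in TLB -> MISS, insert
vaddr=181: (2,6) in TLB -> HIT
vaddr=182: (2,6) in TLB -> HIT
vaddr=143: (2,1) not in TLB -> MISS, insert
vaddr=24: (0,3) not in TLB -> MISS, insert

Answer: MISS HIT HIT MISS MISS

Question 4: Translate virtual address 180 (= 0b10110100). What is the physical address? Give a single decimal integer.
Answer: 156

Derivation:
vaddr = 180 = 0b10110100
Split: l1_idx=2, l2_idx=6, offset=4
L1[2] = 0
L2[0][6] = 19
paddr = 19 * 8 + 4 = 156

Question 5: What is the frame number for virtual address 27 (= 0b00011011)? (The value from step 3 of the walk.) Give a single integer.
vaddr = 27: l1_idx=0, l2_idx=3
L1[0] = 1; L2[1][3] = 23

Answer: 23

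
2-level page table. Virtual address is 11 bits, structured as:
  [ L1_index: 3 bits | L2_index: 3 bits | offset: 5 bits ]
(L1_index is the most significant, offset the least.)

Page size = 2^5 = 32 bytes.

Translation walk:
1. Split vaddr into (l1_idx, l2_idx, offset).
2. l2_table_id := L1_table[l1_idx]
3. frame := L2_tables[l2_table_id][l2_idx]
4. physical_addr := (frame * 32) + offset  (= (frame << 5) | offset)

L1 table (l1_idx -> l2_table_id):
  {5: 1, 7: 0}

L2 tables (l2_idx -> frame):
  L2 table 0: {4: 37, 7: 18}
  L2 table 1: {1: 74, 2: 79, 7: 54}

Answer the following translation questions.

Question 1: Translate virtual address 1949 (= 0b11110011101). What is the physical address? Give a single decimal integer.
vaddr = 1949 = 0b11110011101
Split: l1_idx=7, l2_idx=4, offset=29
L1[7] = 0
L2[0][4] = 37
paddr = 37 * 32 + 29 = 1213

Answer: 1213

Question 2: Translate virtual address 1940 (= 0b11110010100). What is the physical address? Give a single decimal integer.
vaddr = 1940 = 0b11110010100
Split: l1_idx=7, l2_idx=4, offset=20
L1[7] = 0
L2[0][4] = 37
paddr = 37 * 32 + 20 = 1204

Answer: 1204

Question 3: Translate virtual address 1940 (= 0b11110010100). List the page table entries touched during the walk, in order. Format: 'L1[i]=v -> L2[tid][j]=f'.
Answer: L1[7]=0 -> L2[0][4]=37

Derivation:
vaddr = 1940 = 0b11110010100
Split: l1_idx=7, l2_idx=4, offset=20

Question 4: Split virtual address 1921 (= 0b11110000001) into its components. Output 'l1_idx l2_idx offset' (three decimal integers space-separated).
vaddr = 1921 = 0b11110000001
  top 3 bits -> l1_idx = 7
  next 3 bits -> l2_idx = 4
  bottom 5 bits -> offset = 1

Answer: 7 4 1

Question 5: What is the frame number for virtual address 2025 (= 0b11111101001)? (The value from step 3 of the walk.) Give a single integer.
Answer: 18

Derivation:
vaddr = 2025: l1_idx=7, l2_idx=7
L1[7] = 0; L2[0][7] = 18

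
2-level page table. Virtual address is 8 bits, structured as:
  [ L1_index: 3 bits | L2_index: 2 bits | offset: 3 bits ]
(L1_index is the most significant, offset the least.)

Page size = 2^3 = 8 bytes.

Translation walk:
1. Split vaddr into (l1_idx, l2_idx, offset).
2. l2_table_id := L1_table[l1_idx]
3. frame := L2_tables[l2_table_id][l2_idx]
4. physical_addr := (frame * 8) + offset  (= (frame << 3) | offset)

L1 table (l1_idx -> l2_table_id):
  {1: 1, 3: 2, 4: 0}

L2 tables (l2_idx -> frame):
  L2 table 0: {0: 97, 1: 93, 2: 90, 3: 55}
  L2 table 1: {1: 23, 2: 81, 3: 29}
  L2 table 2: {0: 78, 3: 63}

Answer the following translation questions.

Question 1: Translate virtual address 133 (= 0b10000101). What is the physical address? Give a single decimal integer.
Answer: 781

Derivation:
vaddr = 133 = 0b10000101
Split: l1_idx=4, l2_idx=0, offset=5
L1[4] = 0
L2[0][0] = 97
paddr = 97 * 8 + 5 = 781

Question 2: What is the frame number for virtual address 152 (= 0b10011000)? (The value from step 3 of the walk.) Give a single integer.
vaddr = 152: l1_idx=4, l2_idx=3
L1[4] = 0; L2[0][3] = 55

Answer: 55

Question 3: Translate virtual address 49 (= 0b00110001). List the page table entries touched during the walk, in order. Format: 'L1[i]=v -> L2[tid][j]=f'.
Answer: L1[1]=1 -> L2[1][2]=81

Derivation:
vaddr = 49 = 0b00110001
Split: l1_idx=1, l2_idx=2, offset=1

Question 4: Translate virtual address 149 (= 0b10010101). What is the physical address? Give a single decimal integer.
vaddr = 149 = 0b10010101
Split: l1_idx=4, l2_idx=2, offset=5
L1[4] = 0
L2[0][2] = 90
paddr = 90 * 8 + 5 = 725

Answer: 725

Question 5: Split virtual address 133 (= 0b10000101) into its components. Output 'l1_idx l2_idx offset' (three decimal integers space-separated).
Answer: 4 0 5

Derivation:
vaddr = 133 = 0b10000101
  top 3 bits -> l1_idx = 4
  next 2 bits -> l2_idx = 0
  bottom 3 bits -> offset = 5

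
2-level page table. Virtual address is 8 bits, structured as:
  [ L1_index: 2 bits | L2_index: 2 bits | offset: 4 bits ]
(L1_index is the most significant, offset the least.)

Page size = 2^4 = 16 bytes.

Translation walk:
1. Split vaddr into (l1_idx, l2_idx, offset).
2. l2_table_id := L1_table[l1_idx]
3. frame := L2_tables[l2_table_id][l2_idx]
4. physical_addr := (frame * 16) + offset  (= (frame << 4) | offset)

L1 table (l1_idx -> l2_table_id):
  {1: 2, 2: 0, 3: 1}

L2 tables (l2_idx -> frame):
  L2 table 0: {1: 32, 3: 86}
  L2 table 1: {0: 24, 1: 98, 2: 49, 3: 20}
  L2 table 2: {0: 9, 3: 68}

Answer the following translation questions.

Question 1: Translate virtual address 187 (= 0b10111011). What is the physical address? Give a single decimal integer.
vaddr = 187 = 0b10111011
Split: l1_idx=2, l2_idx=3, offset=11
L1[2] = 0
L2[0][3] = 86
paddr = 86 * 16 + 11 = 1387

Answer: 1387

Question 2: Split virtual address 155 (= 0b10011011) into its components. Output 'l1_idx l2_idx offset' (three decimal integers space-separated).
vaddr = 155 = 0b10011011
  top 2 bits -> l1_idx = 2
  next 2 bits -> l2_idx = 1
  bottom 4 bits -> offset = 11

Answer: 2 1 11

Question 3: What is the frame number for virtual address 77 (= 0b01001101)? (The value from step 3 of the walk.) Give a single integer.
Answer: 9

Derivation:
vaddr = 77: l1_idx=1, l2_idx=0
L1[1] = 2; L2[2][0] = 9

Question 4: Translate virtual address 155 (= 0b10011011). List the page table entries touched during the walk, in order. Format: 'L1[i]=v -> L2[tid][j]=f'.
Answer: L1[2]=0 -> L2[0][1]=32

Derivation:
vaddr = 155 = 0b10011011
Split: l1_idx=2, l2_idx=1, offset=11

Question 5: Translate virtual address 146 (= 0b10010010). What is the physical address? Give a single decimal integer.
vaddr = 146 = 0b10010010
Split: l1_idx=2, l2_idx=1, offset=2
L1[2] = 0
L2[0][1] = 32
paddr = 32 * 16 + 2 = 514

Answer: 514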